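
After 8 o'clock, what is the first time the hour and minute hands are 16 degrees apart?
At t minutes past 8:00, the hour hand is at 30 x 8 + 0.5t degrees and the minute hand is at 6t degrees.
The smaller angle between them is 16 degrees when |30H - 5.5t| = 16 or |30H - 5.5t| = 344.
With H = 8, solve 30 x 8 - 5.5t = +/- target for each target:
  t = (30 x 8 - 16) / 5.5 = 40.73
  t = (30 x 8 + 16) / 5.5 = 46.55
  t = (30 x 8 - 344) / 5.5 = -18.91 (outside (0, 60))
  t = (30 x 8 + 344) / 5.5 = 106.18 (outside (0, 60))
Valid solutions in (0, 60): {40.73, 46.55} minutes.
The first occurrence is t = 40.73 minutes.
The hands form a 16-degree angle at 40.73 minutes past 8:00.

Final answer: 40.73 minutes past 8:00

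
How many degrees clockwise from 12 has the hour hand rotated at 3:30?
The hour hand moves 30 degrees per hour and 0.5 degrees per minute.
At 3:30: (3) x 30 + 30 x 0.5 = 90 + 15 = 105 degrees

Final answer: 105 degrees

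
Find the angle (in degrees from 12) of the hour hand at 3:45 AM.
The hour hand moves 30 degrees per hour and 0.5 degrees per minute.
At 3:45: (3) x 30 + 45 x 0.5 = 90 + 22.5 = 112.5 degrees

Final answer: 112.5 degrees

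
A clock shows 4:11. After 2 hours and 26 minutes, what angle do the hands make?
First find the time 2 hours and 26 minutes after 4:11.
Total minutes: 4 x 60 + 11 + 2 x 60 + 26 = 397.
397 mod 720 = 397 minutes = 6:37.
Now compute the angle at 6:37:
Hour hand: 6 x 30 + 37 x 0.5 = 198.5 degrees
Minute hand: 37 x 6 = 222 degrees
Difference: |198.5 - 222| = 23.5 degrees
The angle is 23.5 degrees

Final answer: 23.5 degrees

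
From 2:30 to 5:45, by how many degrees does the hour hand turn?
The hour hand moves 0.5 degrees per minute.
Time elapsed: 5:45 - 2:30 = 195 minutes
Angular displacement: 195 x 0.5 = 97.5 degrees

Final answer: 97.5 degrees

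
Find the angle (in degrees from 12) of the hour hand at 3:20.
The hour hand moves 30 degrees per hour and 0.5 degrees per minute.
At 3:20: (3) x 30 + 20 x 0.5 = 90 + 10 = 100 degrees

Final answer: 100 degrees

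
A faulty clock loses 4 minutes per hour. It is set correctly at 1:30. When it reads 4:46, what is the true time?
For every 60 true minutes, the faulty clock advances 56 minutes, so 1 faulty-clock minute corresponds to 60/56 true minutes.
From 1:30 to 4:46 on the faulty dial is 196 minutes.
True elapsed: 196 x 60/56 = 210 minutes = 3 hours and 30 minutes.
True time: 1:30 + 3 hours and 30 minutes = 5:00.

Final answer: 5:00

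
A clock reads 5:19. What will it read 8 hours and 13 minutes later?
Starting time: 5:19
Adding 13 minutes to 19 minutes: 19 + 13 = 32 minutes
Adding 8 hours: 5 + 8 = 13 - 12 = 1
Final time: 1:32

Final answer: 1:32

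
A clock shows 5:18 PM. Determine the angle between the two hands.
Hour hand position: 5 x 30 + 18 x 0.5 = 159 degrees
Minute hand position: 18 x 6 = 108 degrees
Difference: |159 - 108| = 51 degrees
The angle between the hands is 51 degrees

Final answer: 51 degrees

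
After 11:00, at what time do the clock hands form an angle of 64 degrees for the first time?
At t minutes past 11:00, the hour hand is at 30 x 11 + 0.5t degrees and the minute hand is at 6t degrees.
The smaller angle between them is 64 degrees when |30H - 5.5t| = 64 or |30H - 5.5t| = 296.
With H = 11, solve 30 x 11 - 5.5t = +/- target for each target:
  t = (30 x 11 - 64) / 5.5 = 48.36
  t = (30 x 11 + 64) / 5.5 = 71.64 (outside (0, 60))
  t = (30 x 11 - 296) / 5.5 = 6.18
  t = (30 x 11 + 296) / 5.5 = 113.82 (outside (0, 60))
Valid solutions in (0, 60): {6.18, 48.36} minutes.
The first occurrence is t = 6.18 minutes.
The hands form a 64-degree angle at 6.18 minutes past 11:00.

Final answer: 6.18 minutes past 11:00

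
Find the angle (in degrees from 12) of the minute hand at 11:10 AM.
The minute hand moves 6 degrees per minute.
At 11:10: 10 x 6 = 60 degrees

Final answer: 60 degrees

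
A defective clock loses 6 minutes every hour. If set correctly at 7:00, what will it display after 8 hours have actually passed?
For every 60 true minutes, the faulty clock advances 60 - 6 = 54 minutes.
True elapsed: 8 hours = 480 minutes.
Faulty clock advances: 480 x 54/60 = 432 minutes (drift: 48 minutes behind).
Shown time: 7:00 + 432 minutes = 2:12.

Final answer: 2:12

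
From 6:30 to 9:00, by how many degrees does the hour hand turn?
The hour hand moves 0.5 degrees per minute.
Time elapsed: 9:00 - 6:30 = 150 minutes
Angular displacement: 150 x 0.5 = 75 degrees

Final answer: 75 degrees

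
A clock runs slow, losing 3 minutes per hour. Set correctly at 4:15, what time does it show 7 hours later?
For every 60 true minutes, the faulty clock advances 60 - 3 = 57 minutes.
True elapsed: 7 hours = 420 minutes.
Faulty clock advances: 420 x 57/60 = 399 minutes (drift: 21 minutes behind).
Shown time: 4:15 + 399 minutes = 10:54.

Final answer: 10:54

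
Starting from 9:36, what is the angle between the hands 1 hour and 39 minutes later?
First find the time 1 hour and 39 minutes after 9:36.
Total minutes: 9 x 60 + 36 + 1 x 60 + 39 = 675.
675 mod 720 = 675 minutes = 11:15.
Now compute the angle at 11:15:
Hour hand: 11 x 30 + 15 x 0.5 = 337.5 degrees
Minute hand: 15 x 6 = 90 degrees
Difference: |337.5 - 90| = 247.5 degrees
Smaller angle: 360 - 247.5 = 112.5 degrees

Final answer: 112.5 degrees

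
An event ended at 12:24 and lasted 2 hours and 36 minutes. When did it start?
Starting time: 12:24 = 24 total minutes past 12:00
Subtracting: 2 hours and 36 minutes = 156 minutes
24 - 156 = -132 (negative, add 12 hours = 720) = 588 minutes
= 9 hours and 48 minutes past 12:00 = 9:48

Final answer: 9:48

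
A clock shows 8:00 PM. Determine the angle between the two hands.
Hour hand position: 8 x 30 + 0 x 0.5 = 240 degrees
Minute hand position: 0 x 6 = 0 degrees
Difference: |240 - 0| = 240 degrees
Since 240 > 180, the smaller angle is 360 - 240 = 120 degrees

Final answer: 120 degrees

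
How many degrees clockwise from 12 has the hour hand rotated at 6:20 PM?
The hour hand moves 30 degrees per hour and 0.5 degrees per minute.
At 6:20: (6) x 30 + 20 x 0.5 = 180 + 10 = 190 degrees

Final answer: 190 degrees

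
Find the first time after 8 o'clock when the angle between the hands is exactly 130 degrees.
At t minutes past 8:00, the hour hand is at 30 x 8 + 0.5t degrees and the minute hand is at 6t degrees.
The smaller angle between them is 130 degrees when |30H - 5.5t| = 130 or |30H - 5.5t| = 230.
With H = 8, solve 30 x 8 - 5.5t = +/- target for each target:
  t = (30 x 8 - 130) / 5.5 = 20
  t = (30 x 8 + 130) / 5.5 = 67.27 (outside (0, 60))
  t = (30 x 8 - 230) / 5.5 = 1.82
  t = (30 x 8 + 230) / 5.5 = 85.45 (outside (0, 60))
Valid solutions in (0, 60): {1.82, 20} minutes.
The first occurrence is t = 1.82 minutes.
The hands form a 130-degree angle at 1.82 minutes past 8:00.

Final answer: 1.82 minutes past 8:00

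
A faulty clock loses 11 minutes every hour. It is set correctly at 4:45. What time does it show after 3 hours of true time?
For every 60 true minutes, the faulty clock advances 60 - 11 = 49 minutes.
True elapsed: 3 hours = 180 minutes.
Faulty clock advances: 180 x 49/60 = 147 minutes (drift: 33 minutes behind).
Shown time: 4:45 + 147 minutes = 7:12.

Final answer: 7:12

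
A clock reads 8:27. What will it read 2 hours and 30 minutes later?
Starting time: 8:27
Adding 30 minutes to 27 minutes: 27 + 30 = 57 minutes
Adding 2 hours: 8 + 2 = 10
Final time: 10:57

Final answer: 10:57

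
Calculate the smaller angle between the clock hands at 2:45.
Hour hand position: 2 x 30 + 45 x 0.5 = 82.5 degrees
Minute hand position: 45 x 6 = 270 degrees
Difference: |82.5 - 270| = 187.5 degrees
Since 187.5 > 180, the smaller angle is 360 - 187.5 = 172.5 degrees

Final answer: 172.5 degrees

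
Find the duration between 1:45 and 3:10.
From 1:45 to 3:10:
(3 x 60 + 10) - (1 x 60 + 45) = 190 - 105 = 85 minutes
= 1 hour and 25 minutes

Final answer: 1 hour and 25 minutes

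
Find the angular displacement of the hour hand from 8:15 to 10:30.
The hour hand moves 0.5 degrees per minute.
Time elapsed: 10:30 - 8:15 = 135 minutes
Angular displacement: 135 x 0.5 = 67.5 degrees

Final answer: 67.5 degrees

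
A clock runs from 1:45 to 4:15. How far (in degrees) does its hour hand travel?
The hour hand moves 0.5 degrees per minute.
Time elapsed: 4:15 - 1:45 = 150 minutes
Angular displacement: 150 x 0.5 = 75 degrees

Final answer: 75 degrees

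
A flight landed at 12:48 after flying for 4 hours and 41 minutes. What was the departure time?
Starting time: 12:48 = 48 total minutes past 12:00
Subtracting: 4 hours and 41 minutes = 281 minutes
48 - 281 = -233 (negative, add 12 hours = 720) = 487 minutes
= 8 hours and 7 minutes past 12:00 = 8:07

Final answer: 8:07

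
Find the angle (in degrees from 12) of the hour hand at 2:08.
The hour hand moves 30 degrees per hour and 0.5 degrees per minute.
At 2:08: (2) x 30 + 8 x 0.5 = 60 + 4 = 64 degrees

Final answer: 64 degrees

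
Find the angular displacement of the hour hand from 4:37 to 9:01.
The hour hand moves 0.5 degrees per minute.
Time elapsed: 9:01 - 4:37 = 264 minutes
Angular displacement: 264 x 0.5 = 132 degrees

Final answer: 132 degrees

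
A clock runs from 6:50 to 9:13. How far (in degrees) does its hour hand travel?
The hour hand moves 0.5 degrees per minute.
Time elapsed: 9:13 - 6:50 = 143 minutes
Angular displacement: 143 x 0.5 = 71.5 degrees

Final answer: 71.5 degrees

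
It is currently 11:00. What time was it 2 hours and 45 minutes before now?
Starting time: 11:00 = 660 total minutes past 12:00
Subtracting: 2 hours and 45 minutes = 165 minutes
660 - 165 = 495 minutes
= 8 hours and 15 minutes past 12:00 = 8:15

Final answer: 8:15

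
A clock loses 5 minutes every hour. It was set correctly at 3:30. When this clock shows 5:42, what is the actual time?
For every 60 true minutes, the faulty clock advances 55 minutes, so 1 faulty-clock minute corresponds to 60/55 true minutes.
From 3:30 to 5:42 on the faulty dial is 132 minutes.
True elapsed: 132 x 60/55 = 144 minutes = 2 hours and 24 minutes.
True time: 3:30 + 2 hours and 24 minutes = 5:54.

Final answer: 5:54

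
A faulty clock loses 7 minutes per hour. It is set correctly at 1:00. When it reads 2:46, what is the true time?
For every 60 true minutes, the faulty clock advances 53 minutes, so 1 faulty-clock minute corresponds to 60/53 true minutes.
From 1:00 to 2:46 on the faulty dial is 106 minutes.
True elapsed: 106 x 60/53 = 120 minutes = 2 hours.
True time: 1:00 + 2 hours = 3:00.

Final answer: 3:00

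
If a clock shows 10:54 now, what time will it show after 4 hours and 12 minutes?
Starting time: 10:54
Adding 12 minutes to 54 minutes: 54 + 12 = 66 minutes = 1 hour and 6 minutes
Adding 4 hours: 10 + 4 + 1 (carry) = 15 - 12 = 3
Final time: 3:06

Final answer: 3:06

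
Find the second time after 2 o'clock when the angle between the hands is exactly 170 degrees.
At t minutes past 2:00, the hour hand is at 30 x 2 + 0.5t degrees and the minute hand is at 6t degrees.
The smaller angle between them is 170 degrees when |30H - 5.5t| = 170 or |30H - 5.5t| = 190.
With H = 2, solve 30 x 2 - 5.5t = +/- target for each target:
  t = (30 x 2 - 170) / 5.5 = -20 (outside (0, 60))
  t = (30 x 2 + 170) / 5.5 = 41.82
  t = (30 x 2 - 190) / 5.5 = -23.64 (outside (0, 60))
  t = (30 x 2 + 190) / 5.5 = 45.45
Valid solutions in (0, 60): {41.82, 45.45} minutes.
The second occurrence is t = 45.45 minutes.
The hands form a 170-degree angle at 45.45 minutes past 2:00.

Final answer: 45.45 minutes past 2:00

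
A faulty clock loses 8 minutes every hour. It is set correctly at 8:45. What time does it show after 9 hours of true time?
For every 60 true minutes, the faulty clock advances 60 - 8 = 52 minutes.
True elapsed: 9 hours = 540 minutes.
Faulty clock advances: 540 x 52/60 = 468 minutes (drift: 72 minutes behind).
Shown time: 8:45 + 468 minutes = 4:33.

Final answer: 4:33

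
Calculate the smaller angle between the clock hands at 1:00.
Hour hand position: 1 x 30 + 0 x 0.5 = 30 degrees
Minute hand position: 0 x 6 = 0 degrees
Difference: |30 - 0| = 30 degrees
The angle between the hands is 30 degrees

Final answer: 30 degrees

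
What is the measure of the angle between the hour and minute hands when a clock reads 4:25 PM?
Hour hand position: 4 x 30 + 25 x 0.5 = 132.5 degrees
Minute hand position: 25 x 6 = 150 degrees
Difference: |132.5 - 150| = 17.5 degrees
The angle between the hands is 17.5 degrees

Final answer: 17.5 degrees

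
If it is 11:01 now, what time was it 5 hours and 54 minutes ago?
Starting time: 11:01 = 661 total minutes past 12:00
Subtracting: 5 hours and 54 minutes = 354 minutes
661 - 354 = 307 minutes
= 5 hours and 7 minutes past 12:00 = 5:07

Final answer: 5:07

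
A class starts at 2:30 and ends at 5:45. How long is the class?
From 2:30 to 5:45:
(5 x 60 + 45) - (2 x 60 + 30) = 345 - 150 = 195 minutes
= 3 hours and 15 minutes

Final answer: 3 hours and 15 minutes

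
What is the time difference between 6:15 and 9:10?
From 6:15 to 9:10:
(9 x 60 + 10) - (6 x 60 + 15) = 550 - 375 = 175 minutes
= 2 hours and 55 minutes

Final answer: 2 hours and 55 minutes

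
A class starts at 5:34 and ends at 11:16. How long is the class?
From 5:34 to 11:16:
(11 x 60 + 16) - (5 x 60 + 34) = 676 - 334 = 342 minutes
= 5 hours and 42 minutes

Final answer: 5 hours and 42 minutes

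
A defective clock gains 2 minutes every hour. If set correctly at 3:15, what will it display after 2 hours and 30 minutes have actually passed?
For every 60 true minutes, the faulty clock advances 60 + 2 = 62 minutes.
True elapsed: 2 hours and 30 minutes = 150 minutes.
Faulty clock advances: 150 x 62/60 = 155 minutes (drift: 5 minutes ahead).
Shown time: 3:15 + 155 minutes = 5:50.

Final answer: 5:50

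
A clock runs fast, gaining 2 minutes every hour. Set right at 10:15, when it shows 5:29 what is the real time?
For every 60 true minutes, the faulty clock advances 62 minutes, so 1 faulty-clock minute corresponds to 60/62 true minutes.
From 10:15 to 5:29 on the faulty dial is 434 minutes.
True elapsed: 434 x 60/62 = 420 minutes = 7 hours.
True time: 10:15 + 7 hours = 5:15.

Final answer: 5:15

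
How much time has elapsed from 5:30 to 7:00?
From 5:30 to 7:00:
(7 x 60 + 0) - (5 x 60 + 30) = 420 - 330 = 90 minutes
= 1 hour and 30 minutes

Final answer: 1 hour and 30 minutes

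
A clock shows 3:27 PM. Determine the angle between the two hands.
Hour hand position: 3 x 30 + 27 x 0.5 = 103.5 degrees
Minute hand position: 27 x 6 = 162 degrees
Difference: |103.5 - 162| = 58.5 degrees
The angle between the hands is 58.5 degrees

Final answer: 58.5 degrees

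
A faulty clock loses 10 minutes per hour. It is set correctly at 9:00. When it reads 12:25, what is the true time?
For every 60 true minutes, the faulty clock advances 50 minutes, so 1 faulty-clock minute corresponds to 60/50 true minutes.
From 9:00 to 12:25 on the faulty dial is 205 minutes.
True elapsed: 205 x 60/50 = 246 minutes = 4 hours and 6 minutes.
True time: 9:00 + 4 hours and 6 minutes = 1:06.

Final answer: 1:06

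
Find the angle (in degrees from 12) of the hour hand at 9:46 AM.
The hour hand moves 30 degrees per hour and 0.5 degrees per minute.
At 9:46: (9) x 30 + 46 x 0.5 = 270 + 23 = 293 degrees

Final answer: 293 degrees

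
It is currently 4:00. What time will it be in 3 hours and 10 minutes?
Starting time: 4:00
Adding 10 minutes to 0 minutes: 0 + 10 = 10 minutes
Adding 3 hours: 4 + 3 = 7
Final time: 7:10

Final answer: 7:10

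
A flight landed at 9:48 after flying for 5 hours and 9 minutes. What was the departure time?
Starting time: 9:48 = 588 total minutes past 12:00
Subtracting: 5 hours and 9 minutes = 309 minutes
588 - 309 = 279 minutes
= 4 hours and 39 minutes past 12:00 = 4:39

Final answer: 4:39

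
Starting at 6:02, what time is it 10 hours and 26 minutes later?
Starting time: 6:02
Adding 26 minutes to 2 minutes: 2 + 26 = 28 minutes
Adding 10 hours: 6 + 10 = 16 - 12 = 4
Final time: 4:28

Final answer: 4:28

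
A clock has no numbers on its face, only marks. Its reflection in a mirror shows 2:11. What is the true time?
Reflection across the vertical (12-6) axis maps a hand at angle A degrees to (360 - A) degrees, which sends a reading of T minutes past 12:00 to (720 - T) minutes past 12:00.
Mirror reads 2:11 = 131 minutes past 12:00.
Actual time: (720 - 131) mod 720 = 589 minutes = 9:49.

Final answer: 9:49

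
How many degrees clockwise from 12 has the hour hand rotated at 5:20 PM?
The hour hand moves 30 degrees per hour and 0.5 degrees per minute.
At 5:20: (5) x 30 + 20 x 0.5 = 150 + 10 = 160 degrees

Final answer: 160 degrees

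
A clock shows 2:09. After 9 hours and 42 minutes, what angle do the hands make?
First find the time 9 hours and 42 minutes after 2:09.
Total minutes: 2 x 60 + 9 + 9 x 60 + 42 = 711.
711 mod 720 = 711 minutes = 11:51.
Now compute the angle at 11:51:
Hour hand: 11 x 30 + 51 x 0.5 = 355.5 degrees
Minute hand: 51 x 6 = 306 degrees
Difference: |355.5 - 306| = 49.5 degrees
The angle is 49.5 degrees

Final answer: 49.5 degrees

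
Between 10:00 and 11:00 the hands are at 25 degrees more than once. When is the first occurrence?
At t minutes past 10:00, the hour hand is at 30 x 10 + 0.5t degrees and the minute hand is at 6t degrees.
The smaller angle between them is 25 degrees when |30H - 5.5t| = 25 or |30H - 5.5t| = 335.
With H = 10, solve 30 x 10 - 5.5t = +/- target for each target:
  t = (30 x 10 - 25) / 5.5 = 50
  t = (30 x 10 + 25) / 5.5 = 59.09
  t = (30 x 10 - 335) / 5.5 = -6.36 (outside (0, 60))
  t = (30 x 10 + 335) / 5.5 = 115.45 (outside (0, 60))
Valid solutions in (0, 60): {50, 59.09} minutes.
The first occurrence is t = 50 minutes.
The hands form a 25-degree angle at 50 minutes past 10:00.

Final answer: 50 minutes past 10:00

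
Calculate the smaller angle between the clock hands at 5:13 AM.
Hour hand position: 5 x 30 + 13 x 0.5 = 156.5 degrees
Minute hand position: 13 x 6 = 78 degrees
Difference: |156.5 - 78| = 78.5 degrees
The angle between the hands is 78.5 degrees

Final answer: 78.5 degrees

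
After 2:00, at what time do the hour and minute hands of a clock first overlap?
The minute hand gains 5.5 degrees per minute on the hour hand.
At 2:00, the hour hand is at 60 degrees and the minute hand is at 0 degrees.
The gap is 60 degrees. Time to close: 60/5.5 = 60 x 2/11 = 10.91 minutes.
The hands overlap at 10.91 minutes past 2:00.

Final answer: 10.91 minutes past 2:00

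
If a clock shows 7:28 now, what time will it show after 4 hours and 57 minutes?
Starting time: 7:28
Adding 57 minutes to 28 minutes: 28 + 57 = 85 minutes = 1 hour and 25 minutes
Adding 4 hours: 7 + 4 + 1 (carry) = 12
Final time: 12:25

Final answer: 12:25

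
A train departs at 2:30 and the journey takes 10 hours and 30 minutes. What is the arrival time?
Starting time: 2:30
Adding 30 minutes to 30 minutes: 30 + 30 = 60 minutes = 1 hour
Adding 10 hours: 2 + 10 + 1 (carry) = 13 - 12 = 1
Final time: 1:00

Final answer: 1:00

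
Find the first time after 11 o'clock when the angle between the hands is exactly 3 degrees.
At t minutes past 11:00, the hour hand is at 30 x 11 + 0.5t degrees and the minute hand is at 6t degrees.
The smaller angle between them is 3 degrees when |30H - 5.5t| = 3 or |30H - 5.5t| = 357.
With H = 11, solve 30 x 11 - 5.5t = +/- target for each target:
  t = (30 x 11 - 3) / 5.5 = 59.45
  t = (30 x 11 + 3) / 5.5 = 60.55 (outside (0, 60))
  t = (30 x 11 - 357) / 5.5 = -4.91 (outside (0, 60))
  t = (30 x 11 + 357) / 5.5 = 124.91 (outside (0, 60))
Valid solutions in (0, 60): {59.45} minutes.
The first occurrence is t = 59.45 minutes.
The hands form a 3-degree angle at 59.45 minutes past 11:00.

Final answer: 59.45 minutes past 11:00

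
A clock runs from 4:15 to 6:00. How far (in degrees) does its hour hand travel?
The hour hand moves 0.5 degrees per minute.
Time elapsed: 6:00 - 4:15 = 105 minutes
Angular displacement: 105 x 0.5 = 52.5 degrees

Final answer: 52.5 degrees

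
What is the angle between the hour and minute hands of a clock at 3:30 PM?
Hour hand position: 3 x 30 + 30 x 0.5 = 105 degrees
Minute hand position: 30 x 6 = 180 degrees
Difference: |105 - 180| = 75 degrees
The angle between the hands is 75 degrees

Final answer: 75 degrees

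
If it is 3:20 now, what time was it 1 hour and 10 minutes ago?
Starting time: 3:20 = 200 total minutes past 12:00
Subtracting: 1 hour and 10 minutes = 70 minutes
200 - 70 = 130 minutes
= 2 hours and 10 minutes past 12:00 = 2:10

Final answer: 2:10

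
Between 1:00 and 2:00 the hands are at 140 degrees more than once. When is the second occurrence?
At t minutes past 1:00, the hour hand is at 30 x 1 + 0.5t degrees and the minute hand is at 6t degrees.
The smaller angle between them is 140 degrees when |30H - 5.5t| = 140 or |30H - 5.5t| = 220.
With H = 1, solve 30 x 1 - 5.5t = +/- target for each target:
  t = (30 x 1 - 140) / 5.5 = -20 (outside (0, 60))
  t = (30 x 1 + 140) / 5.5 = 30.91
  t = (30 x 1 - 220) / 5.5 = -34.55 (outside (0, 60))
  t = (30 x 1 + 220) / 5.5 = 45.45
Valid solutions in (0, 60): {30.91, 45.45} minutes.
The second occurrence is t = 45.45 minutes.
The hands form a 140-degree angle at 45.45 minutes past 1:00.

Final answer: 45.45 minutes past 1:00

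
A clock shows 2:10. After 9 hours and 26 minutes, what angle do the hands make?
First find the time 9 hours and 26 minutes after 2:10.
Total minutes: 2 x 60 + 10 + 9 x 60 + 26 = 696.
696 mod 720 = 696 minutes = 11:36.
Now compute the angle at 11:36:
Hour hand: 11 x 30 + 36 x 0.5 = 348 degrees
Minute hand: 36 x 6 = 216 degrees
Difference: |348 - 216| = 132 degrees
The angle is 132 degrees

Final answer: 132 degrees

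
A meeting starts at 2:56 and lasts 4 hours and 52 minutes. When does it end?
Starting time: 2:56
Adding 52 minutes to 56 minutes: 56 + 52 = 108 minutes = 1 hour and 48 minutes
Adding 4 hours: 2 + 4 + 1 (carry) = 7
Final time: 7:48

Final answer: 7:48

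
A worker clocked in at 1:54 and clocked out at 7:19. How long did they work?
From 1:54 to 7:19:
(7 x 60 + 19) - (1 x 60 + 54) = 439 - 114 = 325 minutes
= 5 hours and 25 minutes

Final answer: 5 hours and 25 minutes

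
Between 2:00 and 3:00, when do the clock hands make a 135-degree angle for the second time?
At t minutes past 2:00, the hour hand is at 30 x 2 + 0.5t degrees and the minute hand is at 6t degrees.
The smaller angle between them is 135 degrees when |30H - 5.5t| = 135 or |30H - 5.5t| = 225.
With H = 2, solve 30 x 2 - 5.5t = +/- target for each target:
  t = (30 x 2 - 135) / 5.5 = -13.64 (outside (0, 60))
  t = (30 x 2 + 135) / 5.5 = 35.45
  t = (30 x 2 - 225) / 5.5 = -30 (outside (0, 60))
  t = (30 x 2 + 225) / 5.5 = 51.82
Valid solutions in (0, 60): {35.45, 51.82} minutes.
The second occurrence is t = 51.82 minutes.
The hands form a 135-degree angle at 51.82 minutes past 2:00.

Final answer: 51.82 minutes past 2:00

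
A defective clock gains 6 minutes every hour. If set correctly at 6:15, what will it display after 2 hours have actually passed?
For every 60 true minutes, the faulty clock advances 60 + 6 = 66 minutes.
True elapsed: 2 hours = 120 minutes.
Faulty clock advances: 120 x 66/60 = 132 minutes (drift: 12 minutes ahead).
Shown time: 6:15 + 132 minutes = 8:27.

Final answer: 8:27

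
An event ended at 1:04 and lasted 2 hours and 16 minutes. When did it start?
Starting time: 1:04 = 64 total minutes past 12:00
Subtracting: 2 hours and 16 minutes = 136 minutes
64 - 136 = -72 (negative, add 12 hours = 720) = 648 minutes
= 10 hours and 48 minutes past 12:00 = 10:48

Final answer: 10:48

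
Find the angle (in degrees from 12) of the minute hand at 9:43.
The minute hand moves 6 degrees per minute.
At 9:43: 43 x 6 = 258 degrees

Final answer: 258 degrees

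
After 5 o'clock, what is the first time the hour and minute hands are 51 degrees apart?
At t minutes past 5:00, the hour hand is at 30 x 5 + 0.5t degrees and the minute hand is at 6t degrees.
The smaller angle between them is 51 degrees when |30H - 5.5t| = 51 or |30H - 5.5t| = 309.
With H = 5, solve 30 x 5 - 5.5t = +/- target for each target:
  t = (30 x 5 - 51) / 5.5 = 18
  t = (30 x 5 + 51) / 5.5 = 36.55
  t = (30 x 5 - 309) / 5.5 = -28.91 (outside (0, 60))
  t = (30 x 5 + 309) / 5.5 = 83.45 (outside (0, 60))
Valid solutions in (0, 60): {18, 36.55} minutes.
The first occurrence is t = 18 minutes.
The hands form a 51-degree angle at 18 minutes past 5:00.

Final answer: 18 minutes past 5:00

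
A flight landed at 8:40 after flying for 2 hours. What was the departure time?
Starting time: 8:40 = 520 total minutes past 12:00
Subtracting: 2 hours = 120 minutes
520 - 120 = 400 minutes
= 6 hours and 40 minutes past 12:00 = 6:40

Final answer: 6:40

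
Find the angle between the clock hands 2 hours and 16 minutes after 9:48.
First find the time 2 hours and 16 minutes after 9:48.
Total minutes: 9 x 60 + 48 + 2 x 60 + 16 = 724.
724 mod 720 = 4 minutes = 12:04.
Now compute the angle at 12:04:
Hour hand: 0 x 30 + 4 x 0.5 = 2 degrees
Minute hand: 4 x 6 = 24 degrees
Difference: |2 - 24| = 22 degrees
The angle is 22 degrees

Final answer: 22 degrees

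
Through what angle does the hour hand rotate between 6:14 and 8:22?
The hour hand moves 0.5 degrees per minute.
Time elapsed: 8:22 - 6:14 = 128 minutes
Angular displacement: 128 x 0.5 = 64 degrees

Final answer: 64 degrees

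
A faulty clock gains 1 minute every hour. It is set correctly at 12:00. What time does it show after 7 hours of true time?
For every 60 true minutes, the faulty clock advances 60 + 1 = 61 minutes.
True elapsed: 7 hours = 420 minutes.
Faulty clock advances: 420 x 61/60 = 427 minutes (drift: 7 minutes ahead).
Shown time: 12:00 + 427 minutes = 7:07.

Final answer: 7:07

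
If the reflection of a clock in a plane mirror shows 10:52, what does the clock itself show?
Reflection across the vertical (12-6) axis maps a hand at angle A degrees to (360 - A) degrees, which sends a reading of T minutes past 12:00 to (720 - T) minutes past 12:00.
Mirror reads 10:52 = 652 minutes past 12:00.
Actual time: (720 - 652) mod 720 = 68 minutes = 1:08.

Final answer: 1:08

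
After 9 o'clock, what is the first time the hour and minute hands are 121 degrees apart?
At t minutes past 9:00, the hour hand is at 30 x 9 + 0.5t degrees and the minute hand is at 6t degrees.
The smaller angle between them is 121 degrees when |30H - 5.5t| = 121 or |30H - 5.5t| = 239.
With H = 9, solve 30 x 9 - 5.5t = +/- target for each target:
  t = (30 x 9 - 121) / 5.5 = 27.09
  t = (30 x 9 + 121) / 5.5 = 71.09 (outside (0, 60))
  t = (30 x 9 - 239) / 5.5 = 5.64
  t = (30 x 9 + 239) / 5.5 = 92.55 (outside (0, 60))
Valid solutions in (0, 60): {5.64, 27.09} minutes.
The first occurrence is t = 5.64 minutes.
The hands form a 121-degree angle at 5.64 minutes past 9:00.

Final answer: 5.64 minutes past 9:00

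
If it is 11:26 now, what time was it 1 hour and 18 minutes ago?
Starting time: 11:26 = 686 total minutes past 12:00
Subtracting: 1 hour and 18 minutes = 78 minutes
686 - 78 = 608 minutes
= 10 hours and 8 minutes past 12:00 = 10:08

Final answer: 10:08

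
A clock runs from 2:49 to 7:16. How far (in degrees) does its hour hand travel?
The hour hand moves 0.5 degrees per minute.
Time elapsed: 7:16 - 2:49 = 267 minutes
Angular displacement: 267 x 0.5 = 133.5 degrees

Final answer: 133.5 degrees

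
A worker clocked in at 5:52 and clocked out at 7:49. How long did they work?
From 5:52 to 7:49:
(7 x 60 + 49) - (5 x 60 + 52) = 469 - 352 = 117 minutes
= 1 hour and 57 minutes

Final answer: 1 hour and 57 minutes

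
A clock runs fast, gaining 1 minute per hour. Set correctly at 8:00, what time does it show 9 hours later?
For every 60 true minutes, the faulty clock advances 60 + 1 = 61 minutes.
True elapsed: 9 hours = 540 minutes.
Faulty clock advances: 540 x 61/60 = 549 minutes (drift: 9 minutes ahead).
Shown time: 8:00 + 549 minutes = 5:09.

Final answer: 5:09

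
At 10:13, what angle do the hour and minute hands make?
Hour hand position: 10 x 30 + 13 x 0.5 = 306.5 degrees
Minute hand position: 13 x 6 = 78 degrees
Difference: |306.5 - 78| = 228.5 degrees
Since 228.5 > 180, the smaller angle is 360 - 228.5 = 131.5 degrees

Final answer: 131.5 degrees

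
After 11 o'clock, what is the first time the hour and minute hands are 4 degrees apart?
At t minutes past 11:00, the hour hand is at 30 x 11 + 0.5t degrees and the minute hand is at 6t degrees.
The smaller angle between them is 4 degrees when |30H - 5.5t| = 4 or |30H - 5.5t| = 356.
With H = 11, solve 30 x 11 - 5.5t = +/- target for each target:
  t = (30 x 11 - 4) / 5.5 = 59.27
  t = (30 x 11 + 4) / 5.5 = 60.73 (outside (0, 60))
  t = (30 x 11 - 356) / 5.5 = -4.73 (outside (0, 60))
  t = (30 x 11 + 356) / 5.5 = 124.73 (outside (0, 60))
Valid solutions in (0, 60): {59.27} minutes.
The first occurrence is t = 59.27 minutes.
The hands form a 4-degree angle at 59.27 minutes past 11:00.

Final answer: 59.27 minutes past 11:00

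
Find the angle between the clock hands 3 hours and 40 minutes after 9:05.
First find the time 3 hours and 40 minutes after 9:05.
Total minutes: 9 x 60 + 5 + 3 x 60 + 40 = 765.
765 mod 720 = 45 minutes = 12:45.
Now compute the angle at 12:45:
Hour hand: 0 x 30 + 45 x 0.5 = 22.5 degrees
Minute hand: 45 x 6 = 270 degrees
Difference: |22.5 - 270| = 247.5 degrees
Smaller angle: 360 - 247.5 = 112.5 degrees

Final answer: 112.5 degrees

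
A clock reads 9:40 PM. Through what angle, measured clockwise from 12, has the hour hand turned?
The hour hand moves 30 degrees per hour and 0.5 degrees per minute.
At 9:40: (9) x 30 + 40 x 0.5 = 270 + 20 = 290 degrees

Final answer: 290 degrees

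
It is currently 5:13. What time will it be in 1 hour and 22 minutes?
Starting time: 5:13
Adding 22 minutes to 13 minutes: 13 + 22 = 35 minutes
Adding 1 hour: 5 + 1 = 6
Final time: 6:35

Final answer: 6:35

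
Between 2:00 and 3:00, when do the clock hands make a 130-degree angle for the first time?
At t minutes past 2:00, the hour hand is at 30 x 2 + 0.5t degrees and the minute hand is at 6t degrees.
The smaller angle between them is 130 degrees when |30H - 5.5t| = 130 or |30H - 5.5t| = 230.
With H = 2, solve 30 x 2 - 5.5t = +/- target for each target:
  t = (30 x 2 - 130) / 5.5 = -12.73 (outside (0, 60))
  t = (30 x 2 + 130) / 5.5 = 34.55
  t = (30 x 2 - 230) / 5.5 = -30.91 (outside (0, 60))
  t = (30 x 2 + 230) / 5.5 = 52.73
Valid solutions in (0, 60): {34.55, 52.73} minutes.
The first occurrence is t = 34.55 minutes.
The hands form a 130-degree angle at 34.55 minutes past 2:00.

Final answer: 34.55 minutes past 2:00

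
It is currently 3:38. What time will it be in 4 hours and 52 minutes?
Starting time: 3:38
Adding 52 minutes to 38 minutes: 38 + 52 = 90 minutes = 1 hour and 30 minutes
Adding 4 hours: 3 + 4 + 1 (carry) = 8
Final time: 8:30

Final answer: 8:30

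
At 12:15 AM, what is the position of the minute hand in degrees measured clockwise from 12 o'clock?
The minute hand moves 6 degrees per minute.
At 12:15: 15 x 6 = 90 degrees

Final answer: 90 degrees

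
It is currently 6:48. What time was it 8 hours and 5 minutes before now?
Starting time: 6:48 = 408 total minutes past 12:00
Subtracting: 8 hours and 5 minutes = 485 minutes
408 - 485 = -77 (negative, add 12 hours = 720) = 643 minutes
= 10 hours and 43 minutes past 12:00 = 10:43

Final answer: 10:43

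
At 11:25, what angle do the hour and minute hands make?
Hour hand position: 11 x 30 + 25 x 0.5 = 342.5 degrees
Minute hand position: 25 x 6 = 150 degrees
Difference: |342.5 - 150| = 192.5 degrees
Since 192.5 > 180, the smaller angle is 360 - 192.5 = 167.5 degrees

Final answer: 167.5 degrees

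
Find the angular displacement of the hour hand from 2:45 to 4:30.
The hour hand moves 0.5 degrees per minute.
Time elapsed: 4:30 - 2:45 = 105 minutes
Angular displacement: 105 x 0.5 = 52.5 degrees

Final answer: 52.5 degrees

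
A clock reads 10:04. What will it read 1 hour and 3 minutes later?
Starting time: 10:04
Adding 3 minutes to 4 minutes: 4 + 3 = 7 minutes
Adding 1 hour: 10 + 1 = 11
Final time: 11:07

Final answer: 11:07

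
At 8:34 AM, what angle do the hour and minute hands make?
Hour hand position: 8 x 30 + 34 x 0.5 = 257 degrees
Minute hand position: 34 x 6 = 204 degrees
Difference: |257 - 204| = 53 degrees
The angle between the hands is 53 degrees

Final answer: 53 degrees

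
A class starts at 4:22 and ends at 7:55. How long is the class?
From 4:22 to 7:55:
(7 x 60 + 55) - (4 x 60 + 22) = 475 - 262 = 213 minutes
= 3 hours and 33 minutes

Final answer: 3 hours and 33 minutes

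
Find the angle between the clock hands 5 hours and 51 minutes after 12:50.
First find the time 5 hours and 51 minutes after 12:50.
Total minutes: 12 x 60 + 50 + 5 x 60 + 51 = 1121.
1121 mod 720 = 401 minutes = 6:41.
Now compute the angle at 6:41:
Hour hand: 6 x 30 + 41 x 0.5 = 200.5 degrees
Minute hand: 41 x 6 = 246 degrees
Difference: |200.5 - 246| = 45.5 degrees
The angle is 45.5 degrees

Final answer: 45.5 degrees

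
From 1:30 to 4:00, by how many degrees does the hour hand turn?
The hour hand moves 0.5 degrees per minute.
Time elapsed: 4:00 - 1:30 = 150 minutes
Angular displacement: 150 x 0.5 = 75 degrees

Final answer: 75 degrees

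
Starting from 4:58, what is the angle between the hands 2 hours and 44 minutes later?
First find the time 2 hours and 44 minutes after 4:58.
Total minutes: 4 x 60 + 58 + 2 x 60 + 44 = 462.
462 mod 720 = 462 minutes = 7:42.
Now compute the angle at 7:42:
Hour hand: 7 x 30 + 42 x 0.5 = 231 degrees
Minute hand: 42 x 6 = 252 degrees
Difference: |231 - 252| = 21 degrees
The angle is 21 degrees

Final answer: 21 degrees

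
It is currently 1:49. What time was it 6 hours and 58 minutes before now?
Starting time: 1:49 = 109 total minutes past 12:00
Subtracting: 6 hours and 58 minutes = 418 minutes
109 - 418 = -309 (negative, add 12 hours = 720) = 411 minutes
= 6 hours and 51 minutes past 12:00 = 6:51

Final answer: 6:51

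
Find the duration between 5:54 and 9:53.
From 5:54 to 9:53:
(9 x 60 + 53) - (5 x 60 + 54) = 593 - 354 = 239 minutes
= 3 hours and 59 minutes

Final answer: 3 hours and 59 minutes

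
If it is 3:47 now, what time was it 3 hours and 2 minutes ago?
Starting time: 3:47 = 227 total minutes past 12:00
Subtracting: 3 hours and 2 minutes = 182 minutes
227 - 182 = 45 minutes
= 45 minutes past 12:00 = 12:45

Final answer: 12:45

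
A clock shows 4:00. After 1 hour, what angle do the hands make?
First find the time 1 hour after 4:00.
Total minutes: 4 x 60 + 0 + 1 x 60 + 0 = 300.
300 mod 720 = 300 minutes = 5:00.
Now compute the angle at 5:00:
Hour hand: 5 x 30 + 0 x 0.5 = 150 degrees
Minute hand: 0 x 6 = 0 degrees
Difference: |150 - 0| = 150 degrees
The angle is 150 degrees

Final answer: 150 degrees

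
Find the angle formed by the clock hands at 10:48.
Hour hand position: 10 x 30 + 48 x 0.5 = 324 degrees
Minute hand position: 48 x 6 = 288 degrees
Difference: |324 - 288| = 36 degrees
The angle between the hands is 36 degrees

Final answer: 36 degrees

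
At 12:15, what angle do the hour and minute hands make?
Hour hand position: 0 x 30 + 15 x 0.5 = 7.5 degrees
Minute hand position: 15 x 6 = 90 degrees
Difference: |7.5 - 90| = 82.5 degrees
The angle between the hands is 82.5 degrees

Final answer: 82.5 degrees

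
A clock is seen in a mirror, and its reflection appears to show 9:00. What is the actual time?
Reflection across the vertical (12-6) axis maps a hand at angle A degrees to (360 - A) degrees, which sends a reading of T minutes past 12:00 to (720 - T) minutes past 12:00.
Mirror reads 9:00 = 540 minutes past 12:00.
Actual time: (720 - 540) mod 720 = 180 minutes = 3:00.

Final answer: 3:00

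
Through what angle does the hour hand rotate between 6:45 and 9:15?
The hour hand moves 0.5 degrees per minute.
Time elapsed: 9:15 - 6:45 = 150 minutes
Angular displacement: 150 x 0.5 = 75 degrees

Final answer: 75 degrees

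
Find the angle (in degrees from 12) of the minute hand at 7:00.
The minute hand moves 6 degrees per minute.
At 7:00: 0 x 6 = 0 degrees

Final answer: 0 degrees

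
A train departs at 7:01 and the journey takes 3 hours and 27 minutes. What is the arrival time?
Starting time: 7:01
Adding 27 minutes to 1 minute: 1 + 27 = 28 minutes
Adding 3 hours: 7 + 3 = 10
Final time: 10:28

Final answer: 10:28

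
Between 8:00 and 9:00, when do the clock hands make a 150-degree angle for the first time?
At t minutes past 8:00, the hour hand is at 30 x 8 + 0.5t degrees and the minute hand is at 6t degrees.
The smaller angle between them is 150 degrees when |30H - 5.5t| = 150 or |30H - 5.5t| = 210.
With H = 8, solve 30 x 8 - 5.5t = +/- target for each target:
  t = (30 x 8 - 150) / 5.5 = 16.36
  t = (30 x 8 + 150) / 5.5 = 70.91 (outside (0, 60))
  t = (30 x 8 - 210) / 5.5 = 5.45
  t = (30 x 8 + 210) / 5.5 = 81.82 (outside (0, 60))
Valid solutions in (0, 60): {5.45, 16.36} minutes.
The first occurrence is t = 5.45 minutes.
The hands form a 150-degree angle at 5.45 minutes past 8:00.

Final answer: 5.45 minutes past 8:00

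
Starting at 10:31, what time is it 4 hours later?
Starting time: 10:31
Adding 0 minutes to 31 minutes: 31 + 0 = 31 minutes
Adding 4 hours: 10 + 4 = 14 - 12 = 2
Final time: 2:31

Final answer: 2:31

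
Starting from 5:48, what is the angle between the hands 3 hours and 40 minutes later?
First find the time 3 hours and 40 minutes after 5:48.
Total minutes: 5 x 60 + 48 + 3 x 60 + 40 = 568.
568 mod 720 = 568 minutes = 9:28.
Now compute the angle at 9:28:
Hour hand: 9 x 30 + 28 x 0.5 = 284 degrees
Minute hand: 28 x 6 = 168 degrees
Difference: |284 - 168| = 116 degrees
The angle is 116 degrees

Final answer: 116 degrees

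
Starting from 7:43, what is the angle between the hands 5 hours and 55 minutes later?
First find the time 5 hours and 55 minutes after 7:43.
Total minutes: 7 x 60 + 43 + 5 x 60 + 55 = 818.
818 mod 720 = 98 minutes = 1:38.
Now compute the angle at 1:38:
Hour hand: 1 x 30 + 38 x 0.5 = 49 degrees
Minute hand: 38 x 6 = 228 degrees
Difference: |49 - 228| = 179 degrees
The angle is 179 degrees

Final answer: 179 degrees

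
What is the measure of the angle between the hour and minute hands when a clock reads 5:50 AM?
Hour hand position: 5 x 30 + 50 x 0.5 = 175 degrees
Minute hand position: 50 x 6 = 300 degrees
Difference: |175 - 300| = 125 degrees
The angle between the hands is 125 degrees

Final answer: 125 degrees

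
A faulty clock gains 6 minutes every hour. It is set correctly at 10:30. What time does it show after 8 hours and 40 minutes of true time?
For every 60 true minutes, the faulty clock advances 60 + 6 = 66 minutes.
True elapsed: 8 hours and 40 minutes = 520 minutes.
Faulty clock advances: 520 x 66/60 = 572 minutes (drift: 52 minutes ahead).
Shown time: 10:30 + 572 minutes = 8:02.

Final answer: 8:02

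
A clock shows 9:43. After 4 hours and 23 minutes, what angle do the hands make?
First find the time 4 hours and 23 minutes after 9:43.
Total minutes: 9 x 60 + 43 + 4 x 60 + 23 = 846.
846 mod 720 = 126 minutes = 2:06.
Now compute the angle at 2:06:
Hour hand: 2 x 30 + 6 x 0.5 = 63 degrees
Minute hand: 6 x 6 = 36 degrees
Difference: |63 - 36| = 27 degrees
The angle is 27 degrees

Final answer: 27 degrees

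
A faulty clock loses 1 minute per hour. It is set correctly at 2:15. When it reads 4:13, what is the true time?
For every 60 true minutes, the faulty clock advances 59 minutes, so 1 faulty-clock minute corresponds to 60/59 true minutes.
From 2:15 to 4:13 on the faulty dial is 118 minutes.
True elapsed: 118 x 60/59 = 120 minutes = 2 hours.
True time: 2:15 + 2 hours = 4:15.

Final answer: 4:15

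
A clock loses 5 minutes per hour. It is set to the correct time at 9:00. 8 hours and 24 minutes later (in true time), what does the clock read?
For every 60 true minutes, the faulty clock advances 60 - 5 = 55 minutes.
True elapsed: 8 hours and 24 minutes = 504 minutes.
Faulty clock advances: 504 x 55/60 = 462 minutes (drift: 42 minutes behind).
Shown time: 9:00 + 462 minutes = 4:42.

Final answer: 4:42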